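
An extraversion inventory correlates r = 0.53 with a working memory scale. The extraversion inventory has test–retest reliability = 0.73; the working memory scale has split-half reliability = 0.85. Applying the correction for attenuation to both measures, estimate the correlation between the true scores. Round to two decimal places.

r_true = r_obs / √(r_xx · r_yy) = 0.53 / √(0.73 × 0.85) = 0.53 / √0.6205 = 0.53 / 0.7877 ≈ 0.67.

0.67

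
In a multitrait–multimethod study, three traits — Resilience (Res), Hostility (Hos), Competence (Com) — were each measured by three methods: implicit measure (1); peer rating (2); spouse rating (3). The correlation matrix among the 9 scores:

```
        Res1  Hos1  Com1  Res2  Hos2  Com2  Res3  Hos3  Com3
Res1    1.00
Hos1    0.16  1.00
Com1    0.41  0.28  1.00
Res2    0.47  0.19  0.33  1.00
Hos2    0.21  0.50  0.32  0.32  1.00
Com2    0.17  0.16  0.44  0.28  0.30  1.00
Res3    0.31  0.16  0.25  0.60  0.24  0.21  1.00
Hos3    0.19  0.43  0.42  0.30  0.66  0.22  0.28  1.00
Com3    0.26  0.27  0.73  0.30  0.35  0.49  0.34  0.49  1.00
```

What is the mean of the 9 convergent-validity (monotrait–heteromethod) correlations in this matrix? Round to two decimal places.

Convergent values: 0.47, 0.31, 0.60, 0.50, 0.43, 0.66, 0.44, 0.73, 0.49; mean = 4.63/9 = 0.51.

0.51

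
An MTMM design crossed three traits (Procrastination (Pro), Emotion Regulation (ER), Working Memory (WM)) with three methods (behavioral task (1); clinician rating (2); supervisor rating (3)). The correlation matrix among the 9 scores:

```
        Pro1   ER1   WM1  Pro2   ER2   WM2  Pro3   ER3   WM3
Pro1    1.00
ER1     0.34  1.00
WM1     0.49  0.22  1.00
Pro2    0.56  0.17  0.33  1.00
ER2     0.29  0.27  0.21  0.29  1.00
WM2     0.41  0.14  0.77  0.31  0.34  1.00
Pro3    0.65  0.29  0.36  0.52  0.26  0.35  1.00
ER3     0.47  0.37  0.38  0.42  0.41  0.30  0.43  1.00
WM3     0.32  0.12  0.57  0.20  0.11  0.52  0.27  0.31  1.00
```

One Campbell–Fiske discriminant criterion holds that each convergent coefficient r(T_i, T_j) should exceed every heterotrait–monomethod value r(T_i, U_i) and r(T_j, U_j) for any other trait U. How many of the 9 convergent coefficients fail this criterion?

Each convergent coefficient versus the relevant comparison correlations:
Pro (methods 1·2): 0.56 vs {0.34, 0.29, 0.49, 0.31} → pass.
Pro (methods 1·3): 0.65 vs {0.34, 0.43, 0.49, 0.27} → pass.
Pro (methods 2·3): 0.52 vs {0.29, 0.43, 0.31, 0.27} → pass.
ER (methods 1·2): 0.27 vs {0.34, 0.29, 0.22, 0.34} → fail.
ER (methods 1·3): 0.37 vs {0.34, 0.43, 0.22, 0.31} → fail.
ER (methods 2·3): 0.41 vs {0.29, 0.43, 0.34, 0.31} → fail.
WM (methods 1·2): 0.77 vs {0.49, 0.31, 0.22, 0.34} → pass.
WM (methods 1·3): 0.57 vs {0.49, 0.27, 0.22, 0.31} → pass.
WM (methods 2·3): 0.52 vs {0.31, 0.27, 0.34, 0.31} → pass.
3 of 9 fail.

3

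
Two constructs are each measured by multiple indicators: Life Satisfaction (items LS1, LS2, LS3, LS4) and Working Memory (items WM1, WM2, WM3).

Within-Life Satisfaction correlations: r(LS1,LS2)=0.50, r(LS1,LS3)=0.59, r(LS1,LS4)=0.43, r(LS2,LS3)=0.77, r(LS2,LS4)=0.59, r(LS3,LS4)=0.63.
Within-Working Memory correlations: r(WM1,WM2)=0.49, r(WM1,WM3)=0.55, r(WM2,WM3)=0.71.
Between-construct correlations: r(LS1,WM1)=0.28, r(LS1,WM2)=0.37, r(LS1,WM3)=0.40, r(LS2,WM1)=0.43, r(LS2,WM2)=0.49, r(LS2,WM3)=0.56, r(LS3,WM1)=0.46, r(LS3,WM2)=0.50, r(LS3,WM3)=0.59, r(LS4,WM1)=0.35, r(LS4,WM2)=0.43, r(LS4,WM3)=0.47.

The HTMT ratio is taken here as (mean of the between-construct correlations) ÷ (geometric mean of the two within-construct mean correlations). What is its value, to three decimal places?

Mean heterotrait r = 5.33/12 = 0.4442.
Mean within-LS = 3.51/6 = 0.5850; mean within-WM = 1.75/3 = 0.5833.
Geometric mean = √(0.5850 × 0.5833) = 0.5841.
HTMT = 0.4442 / 0.5841 = 0.760.

0.760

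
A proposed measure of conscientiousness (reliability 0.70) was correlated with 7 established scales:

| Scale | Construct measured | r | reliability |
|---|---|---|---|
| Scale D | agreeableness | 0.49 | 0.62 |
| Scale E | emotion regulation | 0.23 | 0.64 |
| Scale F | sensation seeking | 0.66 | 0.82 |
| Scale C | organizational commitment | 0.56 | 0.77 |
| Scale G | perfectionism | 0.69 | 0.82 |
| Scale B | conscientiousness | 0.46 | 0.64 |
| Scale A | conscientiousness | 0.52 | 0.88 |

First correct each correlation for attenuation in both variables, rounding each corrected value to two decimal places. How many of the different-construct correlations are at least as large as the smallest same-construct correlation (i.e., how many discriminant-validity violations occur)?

Disattenuated r (r / √(r_scale · r_new)):
  Scale D (disc): 0.49 / √(0.62·0.70) = 0.74
  Scale E (disc): 0.23 / √(0.64·0.70) = 0.34
  Scale F (disc): 0.66 / √(0.82·0.70) = 0.87
  Scale C (disc): 0.56 / √(0.77·0.70) = 0.76
  Scale G (disc): 0.69 / √(0.82·0.70) = 0.91
  Scale B (conv): 0.46 / √(0.64·0.70) = 0.69
  Scale A (conv): 0.52 / √(0.88·0.70) = 0.66
Smallest convergent = 0.66. Discriminant values: 0.74, 0.34, 0.87, 0.76, 0.91; count ≥ 0.66 → 4.

4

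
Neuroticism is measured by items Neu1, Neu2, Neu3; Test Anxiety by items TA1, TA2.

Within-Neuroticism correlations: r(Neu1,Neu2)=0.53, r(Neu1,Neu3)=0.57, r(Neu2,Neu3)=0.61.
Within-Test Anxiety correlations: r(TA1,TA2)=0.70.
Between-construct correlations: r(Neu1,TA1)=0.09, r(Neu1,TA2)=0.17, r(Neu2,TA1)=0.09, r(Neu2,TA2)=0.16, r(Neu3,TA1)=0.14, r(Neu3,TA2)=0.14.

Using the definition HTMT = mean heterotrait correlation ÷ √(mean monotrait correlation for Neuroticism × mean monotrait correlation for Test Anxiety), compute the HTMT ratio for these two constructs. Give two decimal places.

0.21

Mean heterotrait r = 0.79/6 = 0.1317.
Mean within-Neu = 1.71/3 = 0.5700; mean within-TA = 0.70/1 = 0.7000.
Geometric mean = √(0.5700 × 0.7000) = 0.6317.
HTMT = 0.1317 / 0.6317 = 0.21.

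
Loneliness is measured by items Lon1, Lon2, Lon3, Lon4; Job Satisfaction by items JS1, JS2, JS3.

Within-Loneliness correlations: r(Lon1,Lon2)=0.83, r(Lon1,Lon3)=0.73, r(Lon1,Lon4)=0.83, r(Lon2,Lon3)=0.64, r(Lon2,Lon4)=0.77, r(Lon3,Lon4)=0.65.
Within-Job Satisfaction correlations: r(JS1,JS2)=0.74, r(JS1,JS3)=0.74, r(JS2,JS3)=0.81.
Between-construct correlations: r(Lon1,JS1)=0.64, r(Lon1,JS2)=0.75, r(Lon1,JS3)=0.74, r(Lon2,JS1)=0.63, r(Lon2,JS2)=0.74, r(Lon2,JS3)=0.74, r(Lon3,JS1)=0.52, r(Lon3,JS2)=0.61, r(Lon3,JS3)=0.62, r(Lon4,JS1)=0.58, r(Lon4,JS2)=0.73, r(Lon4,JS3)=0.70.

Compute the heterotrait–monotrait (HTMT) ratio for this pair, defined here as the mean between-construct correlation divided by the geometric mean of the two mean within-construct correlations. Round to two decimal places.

0.89

Between-construct mean = 8.00/12 = 0.6667.
Mean within-Lon = 4.45/6 = 0.7417; mean within-JS = 2.29/3 = 0.7633.
Geometric mean = √(0.7417 × 0.7633) = 0.7524.
HTMT = 0.6667 / 0.7524 = 0.89.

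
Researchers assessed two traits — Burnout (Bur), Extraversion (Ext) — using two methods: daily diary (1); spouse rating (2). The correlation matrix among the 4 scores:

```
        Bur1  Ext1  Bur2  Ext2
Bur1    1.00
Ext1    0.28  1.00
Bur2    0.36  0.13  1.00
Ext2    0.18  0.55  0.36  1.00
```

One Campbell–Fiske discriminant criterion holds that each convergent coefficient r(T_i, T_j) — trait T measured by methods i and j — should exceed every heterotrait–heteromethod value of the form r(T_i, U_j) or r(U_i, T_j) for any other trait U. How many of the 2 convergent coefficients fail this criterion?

0

Convergent coefficients and their comparison sets:
Bur (methods 1·2): 0.36 vs {0.18, 0.13} → pass.
Ext (methods 1·2): 0.55 vs {0.13, 0.18} → pass.
0 of 2 fail.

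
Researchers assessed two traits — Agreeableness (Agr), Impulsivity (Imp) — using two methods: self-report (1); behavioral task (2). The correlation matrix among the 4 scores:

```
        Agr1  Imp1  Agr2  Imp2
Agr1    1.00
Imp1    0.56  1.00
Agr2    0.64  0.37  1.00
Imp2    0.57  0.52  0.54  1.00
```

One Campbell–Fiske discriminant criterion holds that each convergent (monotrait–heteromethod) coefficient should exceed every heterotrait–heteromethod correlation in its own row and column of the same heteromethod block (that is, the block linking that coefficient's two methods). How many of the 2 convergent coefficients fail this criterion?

1

Each convergent coefficient versus the relevant comparison correlations:
Agr (methods 1·2): 0.64 vs {0.57, 0.37} → pass.
Imp (methods 1·2): 0.52 vs {0.37, 0.57} → fail.
1 of 2 fail.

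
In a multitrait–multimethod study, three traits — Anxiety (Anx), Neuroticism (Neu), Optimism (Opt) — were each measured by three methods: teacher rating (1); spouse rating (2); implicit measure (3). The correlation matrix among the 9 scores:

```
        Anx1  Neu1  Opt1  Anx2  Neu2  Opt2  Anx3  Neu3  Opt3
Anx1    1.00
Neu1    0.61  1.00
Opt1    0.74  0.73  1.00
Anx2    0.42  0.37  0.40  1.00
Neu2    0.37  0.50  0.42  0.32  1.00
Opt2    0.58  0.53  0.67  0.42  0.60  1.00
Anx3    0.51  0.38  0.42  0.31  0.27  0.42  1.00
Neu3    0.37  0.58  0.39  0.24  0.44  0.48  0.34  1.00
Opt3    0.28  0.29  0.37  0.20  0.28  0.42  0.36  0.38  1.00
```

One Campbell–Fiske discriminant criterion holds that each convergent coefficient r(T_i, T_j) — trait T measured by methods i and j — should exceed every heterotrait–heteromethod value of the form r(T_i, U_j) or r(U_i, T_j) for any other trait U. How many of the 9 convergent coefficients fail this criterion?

6

Convergent coefficients and their comparison sets:
Anx (methods 1·2): 0.42 vs {0.37, 0.37, 0.58, 0.40} → fail.
Anx (methods 1·3): 0.51 vs {0.37, 0.38, 0.28, 0.42} → pass.
Anx (methods 2·3): 0.31 vs {0.24, 0.27, 0.20, 0.42} → fail.
Neu (methods 1·2): 0.50 vs {0.37, 0.37, 0.53, 0.42} → fail.
Neu (methods 1·3): 0.58 vs {0.38, 0.37, 0.29, 0.39} → pass.
Neu (methods 2·3): 0.44 vs {0.27, 0.24, 0.28, 0.48} → fail.
Opt (methods 1·2): 0.67 vs {0.40, 0.58, 0.42, 0.53} → pass.
Opt (methods 1·3): 0.37 vs {0.42, 0.28, 0.39, 0.29} → fail.
Opt (methods 2·3): 0.42 vs {0.42, 0.20, 0.48, 0.28} → fail.
6 of 9 fail.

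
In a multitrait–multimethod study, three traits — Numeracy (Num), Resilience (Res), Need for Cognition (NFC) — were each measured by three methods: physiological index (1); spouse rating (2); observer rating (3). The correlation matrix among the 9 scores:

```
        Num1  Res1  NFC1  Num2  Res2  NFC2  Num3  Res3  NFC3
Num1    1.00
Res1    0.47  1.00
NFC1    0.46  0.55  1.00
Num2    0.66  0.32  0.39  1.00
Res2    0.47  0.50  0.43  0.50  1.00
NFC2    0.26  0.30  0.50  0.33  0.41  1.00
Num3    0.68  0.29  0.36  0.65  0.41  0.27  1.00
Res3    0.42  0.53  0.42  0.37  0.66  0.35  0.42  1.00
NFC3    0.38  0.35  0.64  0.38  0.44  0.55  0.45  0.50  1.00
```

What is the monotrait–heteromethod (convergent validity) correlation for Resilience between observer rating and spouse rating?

Same trait (Res), different methods: r(Res3, Res2) = 0.66.

0.66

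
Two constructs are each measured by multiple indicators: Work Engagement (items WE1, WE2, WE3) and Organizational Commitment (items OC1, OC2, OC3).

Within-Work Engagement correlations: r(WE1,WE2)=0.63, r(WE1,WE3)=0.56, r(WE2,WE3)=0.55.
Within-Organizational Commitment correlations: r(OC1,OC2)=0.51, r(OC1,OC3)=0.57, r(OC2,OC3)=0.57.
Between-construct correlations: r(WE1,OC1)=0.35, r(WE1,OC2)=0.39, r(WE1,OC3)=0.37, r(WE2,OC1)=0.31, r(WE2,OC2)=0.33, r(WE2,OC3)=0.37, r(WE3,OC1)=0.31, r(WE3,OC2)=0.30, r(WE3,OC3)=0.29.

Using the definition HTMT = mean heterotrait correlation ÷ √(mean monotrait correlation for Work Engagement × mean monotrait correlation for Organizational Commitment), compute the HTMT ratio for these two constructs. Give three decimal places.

0.594

Mean between = 3.02/9 = 0.3356.
Mean within-WE = 1.74/3 = 0.5800; mean within-OC = 1.65/3 = 0.5500.
Geometric mean = √(0.5800 × 0.5500) = 0.5648.
HTMT = 0.3356 / 0.5648 = 0.594.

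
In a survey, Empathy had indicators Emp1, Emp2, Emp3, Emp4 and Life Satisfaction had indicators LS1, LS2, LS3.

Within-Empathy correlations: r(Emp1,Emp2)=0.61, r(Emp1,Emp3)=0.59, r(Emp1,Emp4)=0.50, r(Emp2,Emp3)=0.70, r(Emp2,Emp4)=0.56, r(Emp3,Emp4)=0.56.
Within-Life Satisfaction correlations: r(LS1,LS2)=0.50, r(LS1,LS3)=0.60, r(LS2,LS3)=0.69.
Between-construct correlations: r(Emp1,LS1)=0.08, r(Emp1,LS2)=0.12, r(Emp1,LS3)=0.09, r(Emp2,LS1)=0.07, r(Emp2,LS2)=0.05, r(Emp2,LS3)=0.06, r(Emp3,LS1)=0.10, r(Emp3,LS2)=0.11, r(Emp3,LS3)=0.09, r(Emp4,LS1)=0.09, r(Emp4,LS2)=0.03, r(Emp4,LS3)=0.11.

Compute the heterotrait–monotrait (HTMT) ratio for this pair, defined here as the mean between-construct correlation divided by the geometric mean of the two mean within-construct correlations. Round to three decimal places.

Mean between = 1.00/12 = 0.0833.
Mean within-Emp = 3.52/6 = 0.5867; mean within-LS = 1.79/3 = 0.5967.
Geometric mean = √(0.5867 × 0.5967) = 0.5917.
HTMT = 0.0833 / 0.5917 = 0.141.

0.141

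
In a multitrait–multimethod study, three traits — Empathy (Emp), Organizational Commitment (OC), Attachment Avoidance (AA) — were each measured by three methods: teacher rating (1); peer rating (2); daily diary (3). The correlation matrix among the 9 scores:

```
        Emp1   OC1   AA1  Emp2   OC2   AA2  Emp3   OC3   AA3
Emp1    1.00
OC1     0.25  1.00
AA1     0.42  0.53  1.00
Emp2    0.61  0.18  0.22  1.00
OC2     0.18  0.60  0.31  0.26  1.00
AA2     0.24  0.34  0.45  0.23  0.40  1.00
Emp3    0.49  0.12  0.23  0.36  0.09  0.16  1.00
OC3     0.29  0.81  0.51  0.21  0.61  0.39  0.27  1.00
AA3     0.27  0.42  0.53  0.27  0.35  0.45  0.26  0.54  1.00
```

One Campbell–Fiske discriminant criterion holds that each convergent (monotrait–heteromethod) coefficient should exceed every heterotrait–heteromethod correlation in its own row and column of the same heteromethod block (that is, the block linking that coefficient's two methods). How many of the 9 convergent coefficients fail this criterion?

0

Convergent coefficients and their comparison sets:
Emp (methods 1·2): 0.61 vs {0.18, 0.18, 0.24, 0.22} → pass.
Emp (methods 1·3): 0.49 vs {0.29, 0.12, 0.27, 0.23} → pass.
Emp (methods 2·3): 0.36 vs {0.21, 0.09, 0.27, 0.16} → pass.
OC (methods 1·2): 0.60 vs {0.18, 0.18, 0.34, 0.31} → pass.
OC (methods 1·3): 0.81 vs {0.12, 0.29, 0.42, 0.51} → pass.
OC (methods 2·3): 0.61 vs {0.09, 0.21, 0.35, 0.39} → pass.
AA (methods 1·2): 0.45 vs {0.22, 0.24, 0.31, 0.34} → pass.
AA (methods 1·3): 0.53 vs {0.23, 0.27, 0.51, 0.42} → pass.
AA (methods 2·3): 0.45 vs {0.16, 0.27, 0.39, 0.35} → pass.
0 of 9 fail.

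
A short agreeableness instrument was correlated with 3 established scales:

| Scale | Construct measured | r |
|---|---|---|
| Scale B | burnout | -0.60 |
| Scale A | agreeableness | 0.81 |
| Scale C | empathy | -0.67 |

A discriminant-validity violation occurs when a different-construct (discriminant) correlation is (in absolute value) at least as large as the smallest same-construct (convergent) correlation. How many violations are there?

Convergent (same construct = agreeableness): Scale A.
Smallest convergent = 0.81. Discriminant |r|: 0.60, 0.67; count ≥ 0.81 → 0.

0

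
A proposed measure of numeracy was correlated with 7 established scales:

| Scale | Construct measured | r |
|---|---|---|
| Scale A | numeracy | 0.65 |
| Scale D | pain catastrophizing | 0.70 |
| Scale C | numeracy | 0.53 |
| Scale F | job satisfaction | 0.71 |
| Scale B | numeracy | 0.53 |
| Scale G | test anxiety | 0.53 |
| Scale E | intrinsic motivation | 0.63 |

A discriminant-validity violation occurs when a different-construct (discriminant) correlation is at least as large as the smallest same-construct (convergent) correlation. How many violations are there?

4

Convergent (same construct = numeracy): Scale A, Scale C, Scale B.
Smallest convergent = 0.53. Discriminant values: 0.70, 0.71, 0.53, 0.63; count ≥ 0.53 → 4.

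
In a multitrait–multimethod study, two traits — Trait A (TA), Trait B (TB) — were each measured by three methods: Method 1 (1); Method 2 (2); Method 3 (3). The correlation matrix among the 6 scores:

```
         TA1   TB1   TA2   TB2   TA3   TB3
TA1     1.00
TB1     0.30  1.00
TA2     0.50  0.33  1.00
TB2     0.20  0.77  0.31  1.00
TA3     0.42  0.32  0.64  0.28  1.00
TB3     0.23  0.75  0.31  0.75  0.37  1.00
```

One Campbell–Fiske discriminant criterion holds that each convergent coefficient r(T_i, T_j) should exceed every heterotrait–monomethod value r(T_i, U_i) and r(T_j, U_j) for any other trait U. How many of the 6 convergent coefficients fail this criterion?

0

Convergent coefficients and their comparison sets:
TA (methods 1·2): 0.50 vs {0.30, 0.31} → pass.
TA (methods 1·3): 0.42 vs {0.30, 0.37} → pass.
TA (methods 2·3): 0.64 vs {0.31, 0.37} → pass.
TB (methods 1·2): 0.77 vs {0.30, 0.31} → pass.
TB (methods 1·3): 0.75 vs {0.30, 0.37} → pass.
TB (methods 2·3): 0.75 vs {0.31, 0.37} → pass.
0 of 6 fail.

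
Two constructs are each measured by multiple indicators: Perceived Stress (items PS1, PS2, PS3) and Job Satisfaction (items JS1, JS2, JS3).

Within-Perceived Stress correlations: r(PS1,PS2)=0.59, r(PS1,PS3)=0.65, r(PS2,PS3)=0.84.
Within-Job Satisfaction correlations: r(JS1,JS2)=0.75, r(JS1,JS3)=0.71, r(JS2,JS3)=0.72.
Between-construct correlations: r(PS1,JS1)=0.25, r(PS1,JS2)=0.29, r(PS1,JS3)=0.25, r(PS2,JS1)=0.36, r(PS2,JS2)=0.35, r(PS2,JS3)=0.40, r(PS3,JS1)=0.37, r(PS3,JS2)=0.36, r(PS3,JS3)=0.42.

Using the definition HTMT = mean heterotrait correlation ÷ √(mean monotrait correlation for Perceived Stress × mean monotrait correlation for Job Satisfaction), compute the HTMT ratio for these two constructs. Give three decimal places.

0.477

Mean between = 3.05/9 = 0.3389.
Mean within-PS = 2.08/3 = 0.6933; mean within-JS = 2.18/3 = 0.7267.
Geometric mean = √(0.6933 × 0.7267) = 0.7098.
HTMT = 0.3389 / 0.7098 = 0.477.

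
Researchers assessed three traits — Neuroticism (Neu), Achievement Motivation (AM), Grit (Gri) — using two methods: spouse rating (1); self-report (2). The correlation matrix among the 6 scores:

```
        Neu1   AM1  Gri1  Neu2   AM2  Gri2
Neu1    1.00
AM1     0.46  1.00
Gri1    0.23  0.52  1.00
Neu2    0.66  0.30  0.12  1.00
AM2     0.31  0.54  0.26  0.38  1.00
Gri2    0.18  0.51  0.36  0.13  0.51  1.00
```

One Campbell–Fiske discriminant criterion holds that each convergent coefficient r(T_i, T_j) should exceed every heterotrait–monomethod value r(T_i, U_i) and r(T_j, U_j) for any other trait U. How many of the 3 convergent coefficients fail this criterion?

1

Checking each validity diagonal entry against its comparison values:
Neu (methods 1·2): 0.66 vs {0.46, 0.38, 0.23, 0.13} → pass.
AM (methods 1·2): 0.54 vs {0.46, 0.38, 0.52, 0.51} → pass.
Gri (methods 1·2): 0.36 vs {0.23, 0.13, 0.52, 0.51} → fail.
1 of 3 fail.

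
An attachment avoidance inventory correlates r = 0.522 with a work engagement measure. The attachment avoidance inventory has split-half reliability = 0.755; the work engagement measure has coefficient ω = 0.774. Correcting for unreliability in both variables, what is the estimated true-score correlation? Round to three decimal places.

0.683

r_true = r_obs / √(r_xx · r_yy) = 0.522 / √(0.755 × 0.774) = 0.522 / √0.584370 = 0.522 / 0.7644 ≈ 0.683.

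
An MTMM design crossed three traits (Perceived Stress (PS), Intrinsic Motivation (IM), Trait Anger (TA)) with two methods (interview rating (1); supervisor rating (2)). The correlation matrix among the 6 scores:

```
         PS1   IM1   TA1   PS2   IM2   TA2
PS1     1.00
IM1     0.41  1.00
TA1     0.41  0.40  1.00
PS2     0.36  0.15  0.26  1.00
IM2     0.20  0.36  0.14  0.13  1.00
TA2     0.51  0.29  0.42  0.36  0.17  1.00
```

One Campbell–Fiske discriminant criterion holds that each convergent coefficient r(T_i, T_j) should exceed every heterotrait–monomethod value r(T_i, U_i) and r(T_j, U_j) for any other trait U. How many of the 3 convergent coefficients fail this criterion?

2

Each convergent coefficient versus the relevant comparison correlations:
PS (methods 1·2): 0.36 vs {0.41, 0.13, 0.41, 0.36} → fail.
IM (methods 1·2): 0.36 vs {0.41, 0.13, 0.40, 0.17} → fail.
TA (methods 1·2): 0.42 vs {0.41, 0.36, 0.40, 0.17} → pass.
2 of 3 fail.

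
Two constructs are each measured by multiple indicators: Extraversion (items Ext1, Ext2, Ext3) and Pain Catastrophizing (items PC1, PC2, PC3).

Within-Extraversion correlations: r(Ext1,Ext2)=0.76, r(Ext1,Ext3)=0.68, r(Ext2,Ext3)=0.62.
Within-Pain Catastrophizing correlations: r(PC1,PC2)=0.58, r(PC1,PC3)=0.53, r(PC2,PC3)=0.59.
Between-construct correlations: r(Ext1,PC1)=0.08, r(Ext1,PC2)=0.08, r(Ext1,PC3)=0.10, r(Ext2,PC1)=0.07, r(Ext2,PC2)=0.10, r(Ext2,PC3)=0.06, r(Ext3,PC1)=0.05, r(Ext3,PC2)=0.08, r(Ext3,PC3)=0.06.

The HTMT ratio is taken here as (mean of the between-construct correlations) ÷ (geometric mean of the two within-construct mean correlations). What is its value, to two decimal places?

0.12

Mean between = 0.68/9 = 0.0756.
Mean within-Ext = 2.06/3 = 0.6867; mean within-PC = 1.70/3 = 0.5667.
Geometric mean = √(0.6867 × 0.5667) = 0.6238.
HTMT = 0.0756 / 0.6238 = 0.12.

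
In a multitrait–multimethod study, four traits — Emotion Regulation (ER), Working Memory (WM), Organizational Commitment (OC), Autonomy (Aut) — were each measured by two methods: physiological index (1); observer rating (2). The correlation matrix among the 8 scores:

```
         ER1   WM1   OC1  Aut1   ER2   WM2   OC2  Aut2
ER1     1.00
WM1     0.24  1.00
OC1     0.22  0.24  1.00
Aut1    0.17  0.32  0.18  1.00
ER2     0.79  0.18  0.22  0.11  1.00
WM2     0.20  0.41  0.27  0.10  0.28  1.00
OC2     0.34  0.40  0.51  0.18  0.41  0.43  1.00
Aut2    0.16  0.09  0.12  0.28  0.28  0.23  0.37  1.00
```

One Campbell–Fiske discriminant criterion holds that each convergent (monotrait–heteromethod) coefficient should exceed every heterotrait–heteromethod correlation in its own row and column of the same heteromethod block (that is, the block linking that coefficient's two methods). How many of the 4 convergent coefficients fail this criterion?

0

Checking each validity diagonal entry against its comparison values:
ER (methods 1·2): 0.79 vs {0.20, 0.18, 0.34, 0.22, 0.16, 0.11} → pass.
WM (methods 1·2): 0.41 vs {0.18, 0.20, 0.40, 0.27, 0.09, 0.10} → pass.
OC (methods 1·2): 0.51 vs {0.22, 0.34, 0.27, 0.40, 0.12, 0.18} → pass.
Aut (methods 1·2): 0.28 vs {0.11, 0.16, 0.10, 0.09, 0.18, 0.12} → pass.
0 of 4 fail.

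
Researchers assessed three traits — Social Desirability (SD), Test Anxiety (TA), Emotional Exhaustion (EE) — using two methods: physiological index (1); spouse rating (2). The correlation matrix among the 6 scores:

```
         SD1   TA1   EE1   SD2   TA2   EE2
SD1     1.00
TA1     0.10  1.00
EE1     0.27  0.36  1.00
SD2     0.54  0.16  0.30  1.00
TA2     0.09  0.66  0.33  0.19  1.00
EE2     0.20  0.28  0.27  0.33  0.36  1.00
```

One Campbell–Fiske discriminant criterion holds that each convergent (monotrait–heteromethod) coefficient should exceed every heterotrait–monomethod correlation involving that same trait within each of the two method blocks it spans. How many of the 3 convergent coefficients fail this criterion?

1

Checking each validity diagonal entry against its comparison values:
SD (methods 1·2): 0.54 vs {0.10, 0.19, 0.27, 0.33} → pass.
TA (methods 1·2): 0.66 vs {0.10, 0.19, 0.36, 0.36} → pass.
EE (methods 1·2): 0.27 vs {0.27, 0.33, 0.36, 0.36} → fail.
1 of 3 fail.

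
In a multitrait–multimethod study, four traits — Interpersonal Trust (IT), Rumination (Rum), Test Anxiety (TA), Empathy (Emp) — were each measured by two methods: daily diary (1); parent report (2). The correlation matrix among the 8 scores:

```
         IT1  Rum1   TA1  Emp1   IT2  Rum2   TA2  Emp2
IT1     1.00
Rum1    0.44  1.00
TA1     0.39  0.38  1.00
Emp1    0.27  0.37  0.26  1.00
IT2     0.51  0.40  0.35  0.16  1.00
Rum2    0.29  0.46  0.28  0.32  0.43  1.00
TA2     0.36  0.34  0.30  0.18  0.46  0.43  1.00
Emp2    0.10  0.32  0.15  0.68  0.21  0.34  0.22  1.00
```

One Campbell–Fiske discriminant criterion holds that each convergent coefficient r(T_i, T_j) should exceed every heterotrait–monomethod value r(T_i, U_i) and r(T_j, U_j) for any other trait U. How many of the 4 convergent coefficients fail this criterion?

1

Checking each validity diagonal entry against its comparison values:
IT (methods 1·2): 0.51 vs {0.44, 0.43, 0.39, 0.46, 0.27, 0.21} → pass.
Rum (methods 1·2): 0.46 vs {0.44, 0.43, 0.38, 0.43, 0.37, 0.34} → pass.
TA (methods 1·2): 0.30 vs {0.39, 0.46, 0.38, 0.43, 0.26, 0.22} → fail.
Emp (methods 1·2): 0.68 vs {0.27, 0.21, 0.37, 0.34, 0.26, 0.22} → pass.
1 of 4 fail.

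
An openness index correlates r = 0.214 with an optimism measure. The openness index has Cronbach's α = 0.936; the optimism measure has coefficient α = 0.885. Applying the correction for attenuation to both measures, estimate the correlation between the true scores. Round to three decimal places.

0.235

r_true = r_obs / √(r_xx · r_yy) = 0.214 / √(0.936 × 0.885) = 0.214 / √0.828360 = 0.214 / 0.9101 ≈ 0.235.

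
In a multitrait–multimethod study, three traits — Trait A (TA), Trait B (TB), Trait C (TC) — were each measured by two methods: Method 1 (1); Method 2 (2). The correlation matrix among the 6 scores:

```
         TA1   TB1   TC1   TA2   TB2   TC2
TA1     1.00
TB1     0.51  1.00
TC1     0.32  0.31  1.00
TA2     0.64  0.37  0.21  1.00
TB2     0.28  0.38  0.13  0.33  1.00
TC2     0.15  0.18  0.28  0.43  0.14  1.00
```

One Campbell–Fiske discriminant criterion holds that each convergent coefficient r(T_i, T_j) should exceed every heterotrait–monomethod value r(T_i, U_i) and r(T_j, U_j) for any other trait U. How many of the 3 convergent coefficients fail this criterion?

2

Convergent coefficients and their comparison sets:
TA (methods 1·2): 0.64 vs {0.51, 0.33, 0.32, 0.43} → pass.
TB (methods 1·2): 0.38 vs {0.51, 0.33, 0.31, 0.14} → fail.
TC (methods 1·2): 0.28 vs {0.32, 0.43, 0.31, 0.14} → fail.
2 of 3 fail.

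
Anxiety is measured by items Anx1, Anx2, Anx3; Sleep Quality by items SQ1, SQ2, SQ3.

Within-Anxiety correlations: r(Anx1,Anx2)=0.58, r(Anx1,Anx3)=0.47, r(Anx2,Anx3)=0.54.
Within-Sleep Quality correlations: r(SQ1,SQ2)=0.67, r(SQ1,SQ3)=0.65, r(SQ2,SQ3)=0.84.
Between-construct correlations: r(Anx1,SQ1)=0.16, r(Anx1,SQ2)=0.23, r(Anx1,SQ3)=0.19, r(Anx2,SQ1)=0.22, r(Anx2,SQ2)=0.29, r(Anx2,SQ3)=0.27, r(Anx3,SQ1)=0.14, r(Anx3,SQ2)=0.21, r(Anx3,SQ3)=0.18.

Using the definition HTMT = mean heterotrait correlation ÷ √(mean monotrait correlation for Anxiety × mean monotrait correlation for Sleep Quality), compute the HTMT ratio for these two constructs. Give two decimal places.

0.34

Mean heterotrait r = 1.89/9 = 0.2100.
Mean within-Anx = 1.59/3 = 0.5300; mean within-SQ = 2.16/3 = 0.7200.
Geometric mean = √(0.5300 × 0.7200) = 0.6177.
HTMT = 0.2100 / 0.6177 = 0.34.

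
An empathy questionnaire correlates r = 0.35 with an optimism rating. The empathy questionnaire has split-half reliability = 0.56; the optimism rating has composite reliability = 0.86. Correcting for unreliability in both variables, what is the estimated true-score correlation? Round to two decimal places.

r_true = r_obs / √(r_xx · r_yy) = 0.35 / √(0.56 × 0.86) = 0.35 / √0.4816 = 0.35 / 0.6940 ≈ 0.50.

0.50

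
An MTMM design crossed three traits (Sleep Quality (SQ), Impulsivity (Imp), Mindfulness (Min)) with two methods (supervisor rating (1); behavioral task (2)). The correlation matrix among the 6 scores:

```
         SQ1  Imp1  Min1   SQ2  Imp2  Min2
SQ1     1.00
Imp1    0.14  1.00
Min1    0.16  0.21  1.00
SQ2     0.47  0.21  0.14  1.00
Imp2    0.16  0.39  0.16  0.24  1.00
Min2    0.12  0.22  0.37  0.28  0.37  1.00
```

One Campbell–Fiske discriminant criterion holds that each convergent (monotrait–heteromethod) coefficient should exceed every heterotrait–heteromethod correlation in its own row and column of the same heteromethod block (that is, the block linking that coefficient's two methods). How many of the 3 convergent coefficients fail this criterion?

0

Checking each validity diagonal entry against its comparison values:
SQ (methods 1·2): 0.47 vs {0.16, 0.21, 0.12, 0.14} → pass.
Imp (methods 1·2): 0.39 vs {0.21, 0.16, 0.22, 0.16} → pass.
Min (methods 1·2): 0.37 vs {0.14, 0.12, 0.16, 0.22} → pass.
0 of 3 fail.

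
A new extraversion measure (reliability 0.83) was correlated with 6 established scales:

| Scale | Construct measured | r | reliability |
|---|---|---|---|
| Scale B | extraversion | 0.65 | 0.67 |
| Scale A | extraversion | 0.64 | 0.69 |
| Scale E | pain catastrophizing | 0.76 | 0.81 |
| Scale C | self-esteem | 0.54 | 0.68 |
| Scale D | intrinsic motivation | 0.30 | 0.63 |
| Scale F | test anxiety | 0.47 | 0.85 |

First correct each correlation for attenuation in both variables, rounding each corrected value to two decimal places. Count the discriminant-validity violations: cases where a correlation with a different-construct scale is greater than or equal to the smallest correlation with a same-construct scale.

Disattenuated r (r / √(r_scale · r_new)):
  Scale B (conv): 0.65 / √(0.67·0.83) = 0.87
  Scale A (conv): 0.64 / √(0.69·0.83) = 0.85
  Scale E (disc): 0.76 / √(0.81·0.83) = 0.93
  Scale C (disc): 0.54 / √(0.68·0.83) = 0.72
  Scale D (disc): 0.30 / √(0.63·0.83) = 0.41
  Scale F (disc): 0.47 / √(0.85·0.83) = 0.56
Smallest convergent = 0.85. Discriminant values: 0.93, 0.72, 0.41, 0.56; count ≥ 0.85 → 1.

1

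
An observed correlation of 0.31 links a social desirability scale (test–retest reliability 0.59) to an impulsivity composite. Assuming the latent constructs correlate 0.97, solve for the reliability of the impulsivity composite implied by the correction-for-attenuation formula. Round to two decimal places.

0.17

r_true = r_obs / √(r_xx · r_yy) ⇒ 0.97 = 0.31 / √(0.59 · r_yy).
√(0.59 · r_yy) = 0.31 / 0.97 = 0.3196; 0.59 · r_yy = 0.1021; r_yy = 0.1021 / 0.59 ≈ 0.17.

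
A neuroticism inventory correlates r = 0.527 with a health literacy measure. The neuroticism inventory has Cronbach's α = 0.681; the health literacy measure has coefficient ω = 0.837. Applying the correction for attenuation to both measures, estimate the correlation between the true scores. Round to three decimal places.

0.698

r_true = r_obs / √(r_xx · r_yy) = 0.527 / √(0.681 × 0.837) = 0.527 / √0.569997 = 0.527 / 0.7550 ≈ 0.698.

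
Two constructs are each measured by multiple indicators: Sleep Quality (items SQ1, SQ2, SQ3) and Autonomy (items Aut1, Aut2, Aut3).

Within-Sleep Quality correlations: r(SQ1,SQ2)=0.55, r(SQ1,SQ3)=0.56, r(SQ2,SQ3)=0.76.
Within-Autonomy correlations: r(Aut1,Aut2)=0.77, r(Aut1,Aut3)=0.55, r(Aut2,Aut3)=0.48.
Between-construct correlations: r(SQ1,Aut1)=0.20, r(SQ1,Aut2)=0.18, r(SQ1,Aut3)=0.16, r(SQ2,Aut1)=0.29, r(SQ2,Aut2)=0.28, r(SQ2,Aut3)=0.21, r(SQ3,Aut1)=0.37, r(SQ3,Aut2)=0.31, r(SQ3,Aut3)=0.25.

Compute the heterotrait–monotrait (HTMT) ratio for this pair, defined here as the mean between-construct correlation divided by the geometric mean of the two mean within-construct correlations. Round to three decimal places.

Mean heterotrait r = 2.25/9 = 0.2500.
Mean within-SQ = 1.87/3 = 0.6233; mean within-Aut = 1.80/3 = 0.6000.
Geometric mean = √(0.6233 × 0.6000) = 0.6115.
HTMT = 0.2500 / 0.6115 = 0.409.

0.409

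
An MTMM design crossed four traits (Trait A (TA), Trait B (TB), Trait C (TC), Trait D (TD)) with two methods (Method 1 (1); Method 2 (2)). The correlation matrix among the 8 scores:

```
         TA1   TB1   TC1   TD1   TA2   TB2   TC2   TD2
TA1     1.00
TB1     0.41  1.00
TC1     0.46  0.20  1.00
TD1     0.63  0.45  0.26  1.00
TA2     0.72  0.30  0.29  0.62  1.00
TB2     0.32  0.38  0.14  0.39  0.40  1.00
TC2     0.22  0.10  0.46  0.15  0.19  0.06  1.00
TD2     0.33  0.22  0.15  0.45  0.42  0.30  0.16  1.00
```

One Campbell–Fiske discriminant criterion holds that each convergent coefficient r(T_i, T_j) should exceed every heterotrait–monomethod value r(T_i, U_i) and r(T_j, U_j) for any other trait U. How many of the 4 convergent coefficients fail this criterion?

3

Convergent coefficients and their comparison sets:
TA (methods 1·2): 0.72 vs {0.41, 0.40, 0.46, 0.19, 0.63, 0.42} → pass.
TB (methods 1·2): 0.38 vs {0.41, 0.40, 0.20, 0.06, 0.45, 0.30} → fail.
TC (methods 1·2): 0.46 vs {0.46, 0.19, 0.20, 0.06, 0.26, 0.16} → fail.
TD (methods 1·2): 0.45 vs {0.63, 0.42, 0.45, 0.30, 0.26, 0.16} → fail.
3 of 4 fail.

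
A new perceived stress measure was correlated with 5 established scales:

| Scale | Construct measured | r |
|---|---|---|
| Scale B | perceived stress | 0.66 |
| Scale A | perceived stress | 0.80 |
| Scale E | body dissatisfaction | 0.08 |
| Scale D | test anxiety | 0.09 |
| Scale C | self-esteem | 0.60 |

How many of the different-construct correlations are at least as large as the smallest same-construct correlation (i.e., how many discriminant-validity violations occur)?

Convergent (same construct = perceived stress): Scale B, Scale A.
Smallest convergent = 0.66. Discriminant values: 0.08, 0.09, 0.60; count ≥ 0.66 → 0.

0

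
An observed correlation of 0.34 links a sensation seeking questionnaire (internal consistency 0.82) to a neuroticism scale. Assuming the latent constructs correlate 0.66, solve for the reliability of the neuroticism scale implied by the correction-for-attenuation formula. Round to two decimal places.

0.32

r_true = r_obs / √(r_xx · r_yy) ⇒ 0.66 = 0.34 / √(0.82 · r_yy).
√(0.82 · r_yy) = 0.34 / 0.66 = 0.5152; 0.82 · r_yy = 0.2654; r_yy = 0.2654 / 0.82 ≈ 0.32.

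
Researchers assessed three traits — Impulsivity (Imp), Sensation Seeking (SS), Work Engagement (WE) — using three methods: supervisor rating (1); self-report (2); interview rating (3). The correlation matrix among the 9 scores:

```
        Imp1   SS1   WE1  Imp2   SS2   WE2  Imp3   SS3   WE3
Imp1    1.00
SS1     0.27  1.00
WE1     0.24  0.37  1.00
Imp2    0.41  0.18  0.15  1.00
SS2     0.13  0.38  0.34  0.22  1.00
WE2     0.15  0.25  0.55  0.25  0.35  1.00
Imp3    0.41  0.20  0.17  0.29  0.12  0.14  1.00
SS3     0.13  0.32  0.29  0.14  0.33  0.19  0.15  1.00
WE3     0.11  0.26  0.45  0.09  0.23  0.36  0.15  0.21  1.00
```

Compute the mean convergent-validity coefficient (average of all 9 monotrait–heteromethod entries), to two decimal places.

0.39

Convergent values: 0.41, 0.41, 0.29, 0.38, 0.32, 0.33, 0.55, 0.45, 0.36; mean = 3.50/9 = 0.39.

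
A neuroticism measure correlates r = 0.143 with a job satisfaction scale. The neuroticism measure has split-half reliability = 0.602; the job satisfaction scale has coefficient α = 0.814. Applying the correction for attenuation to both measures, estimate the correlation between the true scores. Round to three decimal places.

0.204

r_true = r_obs / √(r_xx · r_yy) = 0.143 / √(0.602 × 0.814) = 0.143 / √0.490028 = 0.143 / 0.7000 ≈ 0.204.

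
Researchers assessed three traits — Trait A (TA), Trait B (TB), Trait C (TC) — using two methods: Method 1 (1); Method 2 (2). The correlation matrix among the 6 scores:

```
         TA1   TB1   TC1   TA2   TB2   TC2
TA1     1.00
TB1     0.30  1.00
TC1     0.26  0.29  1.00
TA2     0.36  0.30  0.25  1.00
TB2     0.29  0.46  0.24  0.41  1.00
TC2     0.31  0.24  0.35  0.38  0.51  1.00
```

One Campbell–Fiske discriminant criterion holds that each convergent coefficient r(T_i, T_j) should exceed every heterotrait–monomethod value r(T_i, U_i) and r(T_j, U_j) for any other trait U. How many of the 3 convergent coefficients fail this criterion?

3

Convergent coefficients and their comparison sets:
TA (methods 1·2): 0.36 vs {0.30, 0.41, 0.26, 0.38} → fail.
TB (methods 1·2): 0.46 vs {0.30, 0.41, 0.29, 0.51} → fail.
TC (methods 1·2): 0.35 vs {0.26, 0.38, 0.29, 0.51} → fail.
3 of 3 fail.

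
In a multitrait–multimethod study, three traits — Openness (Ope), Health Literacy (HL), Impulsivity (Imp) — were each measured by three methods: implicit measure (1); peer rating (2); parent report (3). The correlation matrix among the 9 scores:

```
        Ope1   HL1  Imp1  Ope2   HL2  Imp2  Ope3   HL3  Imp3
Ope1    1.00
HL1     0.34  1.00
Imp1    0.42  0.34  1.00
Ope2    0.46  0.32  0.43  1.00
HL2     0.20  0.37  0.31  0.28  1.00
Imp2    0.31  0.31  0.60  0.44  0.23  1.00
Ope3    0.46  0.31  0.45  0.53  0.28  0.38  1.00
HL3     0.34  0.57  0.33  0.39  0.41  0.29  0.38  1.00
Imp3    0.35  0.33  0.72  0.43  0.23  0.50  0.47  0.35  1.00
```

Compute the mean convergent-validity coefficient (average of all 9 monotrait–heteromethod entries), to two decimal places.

Convergent values: 0.46, 0.46, 0.53, 0.37, 0.57, 0.41, 0.60, 0.72, 0.50; mean = 4.62/9 = 0.51.

0.51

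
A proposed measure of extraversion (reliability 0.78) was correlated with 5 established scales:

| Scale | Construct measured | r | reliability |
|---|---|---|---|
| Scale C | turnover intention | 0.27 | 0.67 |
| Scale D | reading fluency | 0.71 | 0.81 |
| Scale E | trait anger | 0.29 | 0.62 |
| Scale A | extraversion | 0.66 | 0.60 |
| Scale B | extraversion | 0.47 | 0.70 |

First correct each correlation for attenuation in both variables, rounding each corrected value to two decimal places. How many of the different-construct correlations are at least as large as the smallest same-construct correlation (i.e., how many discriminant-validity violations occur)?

1

Disattenuated r (r / √(r_scale · r_new)):
  Scale C (disc): 0.27 / √(0.67·0.78) = 0.37
  Scale D (disc): 0.71 / √(0.81·0.78) = 0.89
  Scale E (disc): 0.29 / √(0.62·0.78) = 0.42
  Scale A (conv): 0.66 / √(0.60·0.78) = 0.96
  Scale B (conv): 0.47 / √(0.70·0.78) = 0.64
Smallest convergent = 0.64. Discriminant values: 0.37, 0.89, 0.42; count ≥ 0.64 → 1.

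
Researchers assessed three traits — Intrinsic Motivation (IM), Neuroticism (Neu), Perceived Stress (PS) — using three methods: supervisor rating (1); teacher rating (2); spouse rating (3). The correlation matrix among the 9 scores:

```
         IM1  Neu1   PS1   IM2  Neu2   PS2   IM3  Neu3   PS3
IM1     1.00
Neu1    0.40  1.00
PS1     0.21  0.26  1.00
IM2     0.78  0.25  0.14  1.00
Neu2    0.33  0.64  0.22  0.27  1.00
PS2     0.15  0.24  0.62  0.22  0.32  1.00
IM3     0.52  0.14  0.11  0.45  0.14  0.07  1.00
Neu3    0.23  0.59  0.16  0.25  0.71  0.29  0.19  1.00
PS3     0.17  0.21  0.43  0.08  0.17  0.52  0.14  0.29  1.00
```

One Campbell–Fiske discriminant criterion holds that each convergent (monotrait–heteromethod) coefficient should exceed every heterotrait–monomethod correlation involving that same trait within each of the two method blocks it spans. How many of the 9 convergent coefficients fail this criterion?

0

Convergent coefficients and their comparison sets:
IM (methods 1·2): 0.78 vs {0.40, 0.27, 0.21, 0.22} → pass.
IM (methods 1·3): 0.52 vs {0.40, 0.19, 0.21, 0.14} → pass.
IM (methods 2·3): 0.45 vs {0.27, 0.19, 0.22, 0.14} → pass.
Neu (methods 1·2): 0.64 vs {0.40, 0.27, 0.26, 0.32} → pass.
Neu (methods 1·3): 0.59 vs {0.40, 0.19, 0.26, 0.29} → pass.
Neu (methods 2·3): 0.71 vs {0.27, 0.19, 0.32, 0.29} → pass.
PS (methods 1·2): 0.62 vs {0.21, 0.22, 0.26, 0.32} → pass.
PS (methods 1·3): 0.43 vs {0.21, 0.14, 0.26, 0.29} → pass.
PS (methods 2·3): 0.52 vs {0.22, 0.14, 0.32, 0.29} → pass.
0 of 9 fail.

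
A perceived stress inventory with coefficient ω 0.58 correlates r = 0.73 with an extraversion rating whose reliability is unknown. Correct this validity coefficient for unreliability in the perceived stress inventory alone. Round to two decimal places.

0.96

Single correction: r_c = r_obs / √r_xx = 0.73 / √0.58 = 0.73 / 0.7616 ≈ 0.96.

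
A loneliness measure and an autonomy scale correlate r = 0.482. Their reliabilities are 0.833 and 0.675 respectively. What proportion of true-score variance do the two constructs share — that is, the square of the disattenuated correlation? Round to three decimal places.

0.413

Disattenuated r = 0.482 / √(0.833 × 0.675) = 0.482 / 0.7498 = 0.6428.
Shared true-score variance = 0.6428² = 0.4132 ≈ 0.413.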